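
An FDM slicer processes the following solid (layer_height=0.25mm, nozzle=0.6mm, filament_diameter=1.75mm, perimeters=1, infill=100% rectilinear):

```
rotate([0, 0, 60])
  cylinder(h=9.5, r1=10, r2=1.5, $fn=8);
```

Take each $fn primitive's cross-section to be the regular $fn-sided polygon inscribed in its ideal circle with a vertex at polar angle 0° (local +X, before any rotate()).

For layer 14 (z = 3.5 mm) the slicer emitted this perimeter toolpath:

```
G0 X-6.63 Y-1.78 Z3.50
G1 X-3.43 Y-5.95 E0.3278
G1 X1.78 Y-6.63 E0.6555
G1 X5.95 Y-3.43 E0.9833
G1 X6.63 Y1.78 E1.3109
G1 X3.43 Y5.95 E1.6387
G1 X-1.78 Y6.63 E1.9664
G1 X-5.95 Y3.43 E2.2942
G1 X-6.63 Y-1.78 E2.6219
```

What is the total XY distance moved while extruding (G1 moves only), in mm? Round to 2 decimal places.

Sum the Euclidean lengths of each G1 segment: total = 42.04 mm.

42.04 mm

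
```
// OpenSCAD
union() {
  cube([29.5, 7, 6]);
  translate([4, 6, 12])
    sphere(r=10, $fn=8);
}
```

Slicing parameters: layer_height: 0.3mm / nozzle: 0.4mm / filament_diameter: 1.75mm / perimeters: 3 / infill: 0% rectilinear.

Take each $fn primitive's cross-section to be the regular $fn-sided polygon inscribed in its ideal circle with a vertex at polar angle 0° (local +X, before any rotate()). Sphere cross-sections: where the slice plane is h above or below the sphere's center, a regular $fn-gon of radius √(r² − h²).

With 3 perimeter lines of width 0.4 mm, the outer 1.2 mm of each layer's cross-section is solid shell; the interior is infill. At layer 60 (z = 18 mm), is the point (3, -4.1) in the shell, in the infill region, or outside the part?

At z = 18 mm: the cube is not intersected at this z (z outside [0, 6]); the r=10 sphere at (4, 6) contributes a regular 8-gon of circumradius √(10²−6²) = 8.000; Combining (union): only the r=10 sphere at (4, 6) is present, so the union is just that shape — 1 connected region. Overall, the cross-section is a single solid region. The nearest boundary edge runs (-1.66, 0.34)→(4.00, -2.00); distance from the point to it = 2.32 mm. The point is not inside any of the regions above, so it lies outside the cross-section (2.32 mm from the nearest boundary).

outside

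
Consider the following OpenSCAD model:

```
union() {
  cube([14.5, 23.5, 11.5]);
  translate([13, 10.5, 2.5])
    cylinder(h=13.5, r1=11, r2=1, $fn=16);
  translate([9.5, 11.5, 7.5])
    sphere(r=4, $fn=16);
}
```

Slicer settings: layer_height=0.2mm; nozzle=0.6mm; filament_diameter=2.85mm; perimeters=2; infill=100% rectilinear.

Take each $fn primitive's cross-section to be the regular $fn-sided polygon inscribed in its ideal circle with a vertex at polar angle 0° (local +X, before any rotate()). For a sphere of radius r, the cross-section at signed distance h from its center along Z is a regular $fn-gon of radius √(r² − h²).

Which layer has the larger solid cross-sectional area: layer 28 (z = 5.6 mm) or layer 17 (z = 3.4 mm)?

Layer 28 (z = 5.6): the 14.5×23.5 cube contributes its full rectangle (area 340.75 mm²); the cone at (13, 10.5): at t=0.230 of its height the radius interpolates to r₁+(r₂−r₁)t = 8.704, giving a regular 16-gon of that circumradius (area = (16/2)·8.704²·sin(360°/16) = 231.92 mm²); the r=4 sphere at (9.5, 11.5) slices to a regular 16-gon of circumradius 3.520 (√(r²−h²) with h=1.9 from center) (area = (16/2)·3.520²·sin(360°/16) = 37.93 mm²); Combining (union): the regions partially overlap — summed areas 610.60 mm² minus the doubly-counted overlap 179.56 mm² gives 431.05 mm² — area = 431.05 mm². So its area = 431.05 mm². Layer 17 (z = 3.4): the cube (footprint 14.5×23.5) is included at this height (area 340.75 mm²); the cone at (13, 10.5) (r1=11→r2=1) has section circumradius 10.333 here — a regular 16-gon (area = (16/2)·10.333²·sin(360°/16) = 326.90 mm²); the sphere at (9.5, 11.5) is not intersected at this z (|z−center|=4.100 > r=4); Taking the union: the regions partially overlap — summed areas 667.65 mm² minus the doubly-counted overlap 194.00 mm² gives 473.65 mm² — area = 473.65 mm². So its area = 473.65 mm². Layer 17 is larger (473.65 vs 431.05 mm²).

layer 17 (z = 3.4 mm)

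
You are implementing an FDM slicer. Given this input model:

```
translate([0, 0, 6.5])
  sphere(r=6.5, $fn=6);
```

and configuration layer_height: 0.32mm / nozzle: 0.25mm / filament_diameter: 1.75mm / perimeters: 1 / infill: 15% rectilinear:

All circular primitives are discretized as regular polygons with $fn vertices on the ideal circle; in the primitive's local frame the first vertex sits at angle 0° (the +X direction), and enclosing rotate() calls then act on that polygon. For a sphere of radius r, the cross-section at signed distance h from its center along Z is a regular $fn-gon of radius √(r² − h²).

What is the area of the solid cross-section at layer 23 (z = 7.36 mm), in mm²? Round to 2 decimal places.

At z = 7.36 mm: the r=6.5 sphere slices to a regular 6-gon of circumradius 6.443 (√(r²−h²) with h=0.86 from center) (area = (6/2)·6.443²·sin(360°/6) = 107.85 mm²). Overall, the cross-section is a single solid region. Net area = 107.85 mm².

107.85 mm²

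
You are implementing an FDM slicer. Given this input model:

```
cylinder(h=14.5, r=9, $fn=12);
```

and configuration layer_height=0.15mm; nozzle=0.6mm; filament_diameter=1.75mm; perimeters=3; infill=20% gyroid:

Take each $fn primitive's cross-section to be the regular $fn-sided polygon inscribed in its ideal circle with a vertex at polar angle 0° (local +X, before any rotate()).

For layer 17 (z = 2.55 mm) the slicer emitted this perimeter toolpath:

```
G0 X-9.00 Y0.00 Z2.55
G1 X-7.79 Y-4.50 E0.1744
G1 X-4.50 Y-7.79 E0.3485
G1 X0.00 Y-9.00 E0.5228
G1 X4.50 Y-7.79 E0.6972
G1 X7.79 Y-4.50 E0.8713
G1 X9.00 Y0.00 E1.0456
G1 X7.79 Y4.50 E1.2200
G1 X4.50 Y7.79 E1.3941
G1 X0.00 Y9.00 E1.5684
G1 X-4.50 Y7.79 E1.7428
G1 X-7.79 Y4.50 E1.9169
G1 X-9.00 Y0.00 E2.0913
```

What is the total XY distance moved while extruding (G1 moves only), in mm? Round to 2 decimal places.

Sum the Euclidean lengths of each G1 segment: total = 55.89 mm.

55.89 mm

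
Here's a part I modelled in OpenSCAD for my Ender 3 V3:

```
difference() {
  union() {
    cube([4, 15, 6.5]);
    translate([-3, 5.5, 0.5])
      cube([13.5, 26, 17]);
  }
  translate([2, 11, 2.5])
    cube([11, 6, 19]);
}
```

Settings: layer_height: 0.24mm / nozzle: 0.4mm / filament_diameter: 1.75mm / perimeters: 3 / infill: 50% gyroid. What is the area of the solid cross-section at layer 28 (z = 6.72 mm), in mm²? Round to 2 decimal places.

300.00 mm²

At z = 6.72 mm: the cube is not intersected at this z (z outside [0, 6.5]); the cube at (-3, 5.5) is present — its section is the full 13.5×26 rectangle (area 351.00 mm²); Taking the union: only the 13.5×26 cube at (-3, 5.5) is present, so the union is just that shape — area = 351.00 mm²; the cube at (2, 11) is present — its section is the full 11×6 rectangle (area 66.00 mm²); Subtracting the remaining from the first: starting from the result so far (351.00 mm²), the 11×6 cube at (2, 11) partially overlaps it — only the 51.00 mm² overlap (of its 66.00 mm²) is removed, clipping the outline — area = 300.00 mm². Overall, the cross-section is a single solid region. Net area = 300.00 mm².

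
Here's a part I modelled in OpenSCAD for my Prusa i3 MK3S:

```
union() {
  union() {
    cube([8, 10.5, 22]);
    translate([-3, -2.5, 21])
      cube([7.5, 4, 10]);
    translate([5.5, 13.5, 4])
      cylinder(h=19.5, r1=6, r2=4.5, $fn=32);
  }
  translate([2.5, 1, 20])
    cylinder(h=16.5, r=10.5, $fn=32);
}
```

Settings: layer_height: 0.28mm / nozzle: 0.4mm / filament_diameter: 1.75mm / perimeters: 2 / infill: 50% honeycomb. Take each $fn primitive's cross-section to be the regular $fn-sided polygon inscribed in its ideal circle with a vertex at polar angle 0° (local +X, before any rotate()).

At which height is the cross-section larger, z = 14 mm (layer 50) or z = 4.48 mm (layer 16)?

Layer 50 (z = 14): the 8×10.5 cube contributes its full rectangle (area 84.00 mm²); the cube at (-3, -2.5) does not reach this height (z outside [21, 31]); the cone at (5.5, 13.5): at t=0.513 of its height the radius interpolates to r₁+(r₂−r₁)t = 5.231, giving a regular 32-gon of that circumradius (area = (32/2)·5.231²·sin(360°/32) = 85.41 mm²); Merging all regions: the regions partially overlap — summed areas 169.41 mm² minus the doubly-counted overlap 11.64 mm² gives 157.77 mm² — area = 157.77 mm²; the cylinder at (2.5, 1) is absent (z outside [20, 36.5]); Taking the union: only that combined region is present, so the union is just that shape — area = 157.77 mm². So its area = 157.77 mm². Layer 16 (z = 4.48): the cube is present — its section is the full 8×10.5 rectangle (area 84.00 mm²); the cube at (-3, -2.5) is not intersected at this z (z outside [21, 31]); the cone at (5.5, 13.5): at t=0.025 of its height the radius interpolates to r₁+(r₂−r₁)t = 5.963, giving a regular 32-gon of that circumradius (area = (32/2)·5.963²·sin(360°/32) = 110.99 mm²); Merging all regions: the regions partially overlap — summed areas 194.99 mm² minus the doubly-counted overlap 17.62 mm² gives 177.37 mm² — area = 177.37 mm²; the cylinder at (2.5, 1) is absent (z outside [20, 36.5]); Merging all regions: only that combined region is present, so the union is just that shape — area = 177.37 mm². So its area = 177.37 mm². Layer 16 is larger (177.37 vs 157.77 mm²).

layer 16 (z = 4.48 mm)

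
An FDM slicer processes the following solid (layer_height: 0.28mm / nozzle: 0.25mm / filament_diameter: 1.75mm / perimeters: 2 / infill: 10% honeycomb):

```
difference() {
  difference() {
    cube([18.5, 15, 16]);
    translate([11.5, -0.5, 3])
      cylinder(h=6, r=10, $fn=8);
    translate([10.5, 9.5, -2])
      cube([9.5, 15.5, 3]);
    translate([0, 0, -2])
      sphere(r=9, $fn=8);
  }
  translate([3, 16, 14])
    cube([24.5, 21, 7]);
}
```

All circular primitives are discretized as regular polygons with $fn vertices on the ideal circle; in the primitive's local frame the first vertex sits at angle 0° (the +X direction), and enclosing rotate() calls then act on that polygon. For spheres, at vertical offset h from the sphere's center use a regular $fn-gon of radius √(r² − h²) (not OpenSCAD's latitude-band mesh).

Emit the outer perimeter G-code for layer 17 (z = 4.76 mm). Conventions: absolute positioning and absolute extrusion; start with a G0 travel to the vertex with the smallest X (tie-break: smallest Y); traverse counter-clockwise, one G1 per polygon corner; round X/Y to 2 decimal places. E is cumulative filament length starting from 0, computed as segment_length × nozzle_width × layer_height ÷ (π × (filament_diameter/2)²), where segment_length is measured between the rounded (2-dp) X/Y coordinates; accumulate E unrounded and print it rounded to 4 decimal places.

G0 X0.00 Y5.94 Z4.76
G1 X3.56 Y4.47 E0.1121
G1 X4.43 Y6.57 E0.1782
G1 X11.50 Y9.50 E0.4010
G1 X18.50 Y6.60 E0.6215
G1 X18.50 Y15.00 E0.8659
G1 X0.00 Y15.00 E1.4043
G1 X0.00 Y5.94 E1.6680

At z = 4.76 mm: the 18.5×15 cube contributes its full rectangle; the r=10 cylinder at (11.5, -0.5) gives a regular 8-gon of circumradius 10 (constant along its height); the cube at (10.5, 9.5) does not reach this height (z outside [-2, 1]); the r=9 sphere contributes a regular 8-gon of circumradius √(9²−6.76²) = 5.942; Taking the first minus the rest: starting from the 18.5×15 cube, the r=10 cylinder at (11.5, -0.5) partially overlaps it — only the 122.11 mm² overlap (of its 282.84 mm²) is removed, clipping the outline; the r=9 sphere partially overlaps it — only the 14.38 mm² overlap (of its 99.85 mm²) is removed, clipping the outline — 1 connected region; the cube at (3, 16) is absent (z outside [14, 21]); After the difference (first − rest): none of the subtracted shapes is present at this height, so the result so far is unchanged — 1 connected region. The outline is a single polygon with 7 vertices. Extrusion per mm of travel: 0.25 × 0.28 / (π × 0.875²) = 0.029103. Accumulating E over each segment gives final E = 1.6680.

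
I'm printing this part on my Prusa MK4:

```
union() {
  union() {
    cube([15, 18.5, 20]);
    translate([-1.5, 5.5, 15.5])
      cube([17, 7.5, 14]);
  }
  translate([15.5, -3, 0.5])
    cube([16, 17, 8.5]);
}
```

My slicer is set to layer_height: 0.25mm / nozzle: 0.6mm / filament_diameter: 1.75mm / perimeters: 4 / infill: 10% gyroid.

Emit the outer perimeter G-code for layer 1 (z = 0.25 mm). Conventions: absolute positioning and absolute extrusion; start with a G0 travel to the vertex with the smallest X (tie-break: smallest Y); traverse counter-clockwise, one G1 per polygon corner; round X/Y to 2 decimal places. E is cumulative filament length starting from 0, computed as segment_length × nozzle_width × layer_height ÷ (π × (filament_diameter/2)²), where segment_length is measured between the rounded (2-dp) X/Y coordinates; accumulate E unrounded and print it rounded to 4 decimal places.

G0 X0.00 Y0.00 Z0.25
G1 X15.00 Y0.00 E0.9354
G1 X15.00 Y18.50 E2.0892
G1 X0.00 Y18.50 E3.0246
G1 X0.00 Y0.00 E4.1783

At z = 0.25 mm: the cube is present — its section is the full 15×18.5 rectangle; the cube at (-1.5, 5.5) is not intersected at this z (z outside [15.5, 29.5]); Merging all regions: only the 15×18.5 cube is present, so the union is just that shape — 1 connected region; the cube at (15.5, -3) is not intersected at this z (z outside [0.5, 9]); Combining (union): only that combined region is present, so the union is just that shape — 1 connected region. The outline is a single polygon with 4 vertices. Extrusion per mm of travel: 0.6 × 0.25 / (π × 0.875²) = 0.062363. Accumulating E over each segment gives final E = 4.1783.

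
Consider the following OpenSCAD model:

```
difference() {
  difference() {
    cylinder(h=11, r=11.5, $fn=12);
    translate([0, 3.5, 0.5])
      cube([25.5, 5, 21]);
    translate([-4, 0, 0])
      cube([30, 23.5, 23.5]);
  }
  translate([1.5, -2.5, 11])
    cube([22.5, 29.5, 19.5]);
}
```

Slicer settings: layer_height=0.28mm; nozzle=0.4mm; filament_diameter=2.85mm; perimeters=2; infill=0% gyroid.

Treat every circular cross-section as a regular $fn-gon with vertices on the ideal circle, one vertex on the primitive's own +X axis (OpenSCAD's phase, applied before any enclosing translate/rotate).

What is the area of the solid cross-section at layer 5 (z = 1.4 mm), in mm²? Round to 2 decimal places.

253.71 mm²

At z = 1.4 mm: the r=11.5 cylinder gives a regular 12-gon of circumradius 11.5 (constant along its height) (area = (12/2)·11.500²·sin(360°/12) = 396.75 mm²); the 25.5×5 cube at (0, 3.5) contributes its full rectangle (area 127.50 mm²); the cube at (-4, 0) is present — its section is the full 30×23.5 rectangle (area 705.00 mm²); After the difference (first − rest): starting from the r=11.5 cylinder (396.75 mm²), the 25.5×5 cube at (0, 3.5) partially overlaps it — only the 46.69 mm² overlap (of its 127.50 mm²) is removed, clipping the outline; the 30×23.5 cube at (-4, 0) partially overlaps it — only the 96.35 mm² overlap (of its 705.00 mm²) is removed, clipping the outline — area = 253.71 mm²; the cube at (1.5, -2.5) is not intersected at this z (z outside [11, 30.5]); Taking the first minus the rest: none of the subtracted shapes is present at this height, so that combined region is unchanged — area = 253.71 mm². Overall, the cross-section is a single solid region. Net area = 253.71 mm².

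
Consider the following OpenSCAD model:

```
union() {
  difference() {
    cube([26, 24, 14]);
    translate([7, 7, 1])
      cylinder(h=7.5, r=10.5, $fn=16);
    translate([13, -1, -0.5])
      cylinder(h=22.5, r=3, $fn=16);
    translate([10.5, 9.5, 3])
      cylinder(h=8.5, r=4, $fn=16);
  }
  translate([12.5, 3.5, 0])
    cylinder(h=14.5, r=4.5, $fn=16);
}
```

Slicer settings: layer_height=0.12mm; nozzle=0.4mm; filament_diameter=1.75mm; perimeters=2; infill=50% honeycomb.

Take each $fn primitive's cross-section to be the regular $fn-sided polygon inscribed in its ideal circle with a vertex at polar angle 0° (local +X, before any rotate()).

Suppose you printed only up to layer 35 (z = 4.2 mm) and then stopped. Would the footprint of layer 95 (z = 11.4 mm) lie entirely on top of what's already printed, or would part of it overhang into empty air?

part overhangs

Compare the two slices. At z = 4.2: the 26×24 cube contributes its full rectangle (area 624.00 mm²); the cylinder at (7, 7): section is a regular 16-gon, circumradius r=10.5 (area = (16/2)·10.500²·sin(360°/16) = 337.53 mm²); the r=3 cylinder at (13, -1) gives a regular 16-gon of circumradius 3 (constant along its height) (area = (16/2)·3.000²·sin(360°/16) = 27.55 mm²); the r=4 cylinder at (10.5, 9.5) gives a regular 16-gon of circumradius 4 (constant along its height) (area = (16/2)·4.000²·sin(360°/16) = 48.98 mm²); After the difference (first − rest): starting from the 26×24 cube (624.00 mm²), the r=10.5 cylinder at (7, 7) partially overlaps it — only the 266.46 mm² overlap (of its 337.53 mm²) is removed, clipping the outline; the r=3 cylinder at (13, -1) partially overlaps it — only the 0.50 mm² overlap (of its 27.55 mm²) is removed, clipping the outline; the r=4 cylinder at (10.5, 9.5) misses the remaining region (no effect) — area = 357.04 mm²; the r=4.5 cylinder at (12.5, 3.5) gives a regular 16-gon of circumradius 4.5 (constant along its height) (area = (16/2)·4.500²·sin(360°/16) = 61.99 mm²); Merging all regions: the regions partially overlap — summed areas 419.03 mm² minus the doubly-counted overlap 1.63 mm² gives 417.40 mm² — area = 417.40 mm². At z = 11.4: the cube is present — its section is the full 26×24 rectangle (area 624.00 mm²); the cylinder at (7, 7) is absent (z outside [1, 8.5]); the cylinder at (13, -1): section is a regular 16-gon, circumradius r=3 (area = (16/2)·3.000²·sin(360°/16) = 27.55 mm²); the r=4 cylinder at (10.5, 9.5) contributes a regular 16-gon of circumradius 4 (area = (16/2)·4.000²·sin(360°/16) = 48.98 mm²); After the difference (first − rest): starting from the 26×24 cube (624.00 mm²), the r=3 cylinder at (13, -1) partially overlaps it — only the 7.98 mm² overlap (of its 27.55 mm²) is removed, clipping the outline; the r=4 cylinder at (10.5, 9.5) lies wholly inside it (removes its full 48.98 mm² and its 24.97 mm outline becomes a hole wall) — area = 567.04 mm²; the r=4.5 cylinder at (12.5, 3.5) gives a regular 16-gon of circumradius 4.5 (constant along its height) (area = (16/2)·4.500²·sin(360°/16) = 61.99 mm²); Taking the union: the regions partially overlap — summed areas 629.04 mm² minus the doubly-counted overlap 42.84 mm² gives 586.20 mm² — area = 586.20 mm². Checking containment: at z = 11.4 the cross-section extends beyond the z = 4.2 cross-section by about 168.80 mm².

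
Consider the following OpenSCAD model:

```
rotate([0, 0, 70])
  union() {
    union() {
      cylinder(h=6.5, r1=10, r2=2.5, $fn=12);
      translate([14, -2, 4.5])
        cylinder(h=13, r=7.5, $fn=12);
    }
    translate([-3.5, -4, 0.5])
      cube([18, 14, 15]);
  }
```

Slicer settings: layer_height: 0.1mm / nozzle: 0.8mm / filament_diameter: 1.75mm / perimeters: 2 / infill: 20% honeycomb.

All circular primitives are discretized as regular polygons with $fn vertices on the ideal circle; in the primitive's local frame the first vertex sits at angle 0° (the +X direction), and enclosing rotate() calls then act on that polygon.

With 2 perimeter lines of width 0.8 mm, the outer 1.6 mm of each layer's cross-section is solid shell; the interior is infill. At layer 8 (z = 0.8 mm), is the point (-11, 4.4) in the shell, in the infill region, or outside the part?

At z = 0.8 mm: the cone: at t=0.123 of its height the radius interpolates to r₁+(r₂−r₁)t = 9.077, giving a regular 12-gon of that circumradius; the cylinder at (14, -2) does not reach this height (z outside [4.5, 17.5]); Combining (union): only the cone is present, so the union is just that shape — 1 connected region; the cube at (-3.5, -4) is present — its section is the full 18×14 rectangle; Taking the union: the regions partially overlap (shared area 140.09 mm²), so overlapping operands fuse into one piece — 1 connected region; (whole slice rotated 70° about Z — lengths, areas and connectivity unchanged). Overall, the cross-section is a single solid region. Undo the 70° rotation: the query point maps to (0.372, 11.842) in the un-rotated model frame. The nearest boundary edge runs (-3.50, 10.00)→(14.50, 10.00); distance from the point to it = 1.84 mm. The point is not inside any of the regions above, so it lies outside the cross-section (1.84 mm from the nearest boundary).

outside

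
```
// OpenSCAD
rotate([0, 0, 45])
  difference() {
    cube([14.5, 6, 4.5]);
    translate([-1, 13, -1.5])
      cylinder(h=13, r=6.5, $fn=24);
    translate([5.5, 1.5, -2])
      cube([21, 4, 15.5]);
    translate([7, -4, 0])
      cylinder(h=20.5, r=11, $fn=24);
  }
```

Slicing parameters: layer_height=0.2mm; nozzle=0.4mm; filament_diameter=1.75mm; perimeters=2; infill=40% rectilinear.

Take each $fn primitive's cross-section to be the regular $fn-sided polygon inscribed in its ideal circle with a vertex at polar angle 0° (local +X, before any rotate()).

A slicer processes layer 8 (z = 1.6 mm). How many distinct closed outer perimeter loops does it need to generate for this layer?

2

At z = 1.6 mm: the cube (footprint 14.5×6) is included at this height; the r=6.5 cylinder at (-1, 13) contributes a regular 24-gon of circumradius 6.5; the cube at (5.5, 1.5) (footprint 21×4) is included at this height; the cylinder at (7, -4): section is a regular 24-gon, circumradius r=11; Subtracting the remaining from the first: starting from the 14.5×6 cube, the r=6.5 cylinder at (-1, 13) misses the remaining region (no effect); the 21×4 cube at (5.5, 1.5) partially overlaps it — only the 36.00 mm² overlap (of its 84.00 mm²) is removed, clipping the outline; the r=11 cylinder at (7, -4) partially overlaps it — only the 47.88 mm² overlap (of its 375.81 mm²) is removed, clipping the outline — 2 connected regions; (rotated 45° about Z; rotation is an isometry so areas/perimeters/island counts are preserved). The result has 2 disconnected regions.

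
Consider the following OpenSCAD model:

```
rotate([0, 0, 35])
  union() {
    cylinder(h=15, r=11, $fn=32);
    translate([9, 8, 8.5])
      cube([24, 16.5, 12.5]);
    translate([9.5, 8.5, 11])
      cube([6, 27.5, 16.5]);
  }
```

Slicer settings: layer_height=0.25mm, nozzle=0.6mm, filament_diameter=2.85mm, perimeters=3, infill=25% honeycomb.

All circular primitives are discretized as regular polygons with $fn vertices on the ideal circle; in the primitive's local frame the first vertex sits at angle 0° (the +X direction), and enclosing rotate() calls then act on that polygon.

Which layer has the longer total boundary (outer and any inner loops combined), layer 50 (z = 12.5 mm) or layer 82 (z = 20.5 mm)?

layer 50 (z = 12.5 mm)

Layer 50 (z = 12.5): the cylinder: section is a regular 32-gon, circumradius r=11 (perimeter = 2·32·11.000·sin(180°/32) = 69.00 mm); the 24×16.5 cube at (9, 8) contributes its full rectangle (perimeter 81.00 mm); the 6×27.5 cube at (9.5, 8.5) contributes its full rectangle (perimeter 67.00 mm); Merging all regions: the regions partially overlap (shared area 96.00 mm²), so the edge portions inside another operand are dropped and the merged outline is re-measured after clipping — boundary = 173.00 mm; (whole slice rotated 35° about Z — lengths, areas and connectivity unchanged). So its perimeter = 173.00 mm. Layer 82 (z = 20.5): the cylinder does not reach this height (z outside [0, 15]); the cube at (9, 8) (footprint 24×16.5) is included at this height (perimeter 81.00 mm); the cube at (9.5, 8.5) (footprint 6×27.5) is included at this height (perimeter 67.00 mm); Merging all regions: the regions partially overlap (shared area 96.00 mm²), so the edge portions inside another operand are dropped and the merged outline is re-measured after clipping — boundary = 104.00 mm; (rotated 35° about Z; rotation is an isometry so areas/perimeters/island counts are preserved). So its perimeter = 104.00 mm. Layer 50 is larger (173.00 vs 104.00 mm).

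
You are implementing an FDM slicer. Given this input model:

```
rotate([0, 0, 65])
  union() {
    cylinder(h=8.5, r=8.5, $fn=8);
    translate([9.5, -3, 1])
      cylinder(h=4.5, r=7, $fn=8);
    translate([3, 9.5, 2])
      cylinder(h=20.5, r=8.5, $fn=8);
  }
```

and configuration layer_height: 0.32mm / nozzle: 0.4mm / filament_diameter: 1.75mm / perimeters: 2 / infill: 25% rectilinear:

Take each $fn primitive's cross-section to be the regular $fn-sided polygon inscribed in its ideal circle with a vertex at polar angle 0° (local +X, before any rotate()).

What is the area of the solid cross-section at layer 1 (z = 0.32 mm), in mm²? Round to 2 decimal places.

204.35 mm²

At z = 0.32 mm: the r=8.5 cylinder contributes a regular 8-gon of circumradius 8.5 (area = (8/2)·8.500²·sin(360°/8) = 204.35 mm²); the cylinder at (9.5, -3) is not intersected at this z (z outside [1, 5.5]); the cylinder at (3, 9.5) does not reach this height (z outside [2, 22.5]); Merging all regions: only the r=8.5 cylinder is present, so the union is just that shape — area = 204.35 mm²; (rotated 65° about Z; rotation is an isometry so areas/perimeters/island counts are preserved). Overall, the cross-section is a single solid region. Net area = 204.35 mm².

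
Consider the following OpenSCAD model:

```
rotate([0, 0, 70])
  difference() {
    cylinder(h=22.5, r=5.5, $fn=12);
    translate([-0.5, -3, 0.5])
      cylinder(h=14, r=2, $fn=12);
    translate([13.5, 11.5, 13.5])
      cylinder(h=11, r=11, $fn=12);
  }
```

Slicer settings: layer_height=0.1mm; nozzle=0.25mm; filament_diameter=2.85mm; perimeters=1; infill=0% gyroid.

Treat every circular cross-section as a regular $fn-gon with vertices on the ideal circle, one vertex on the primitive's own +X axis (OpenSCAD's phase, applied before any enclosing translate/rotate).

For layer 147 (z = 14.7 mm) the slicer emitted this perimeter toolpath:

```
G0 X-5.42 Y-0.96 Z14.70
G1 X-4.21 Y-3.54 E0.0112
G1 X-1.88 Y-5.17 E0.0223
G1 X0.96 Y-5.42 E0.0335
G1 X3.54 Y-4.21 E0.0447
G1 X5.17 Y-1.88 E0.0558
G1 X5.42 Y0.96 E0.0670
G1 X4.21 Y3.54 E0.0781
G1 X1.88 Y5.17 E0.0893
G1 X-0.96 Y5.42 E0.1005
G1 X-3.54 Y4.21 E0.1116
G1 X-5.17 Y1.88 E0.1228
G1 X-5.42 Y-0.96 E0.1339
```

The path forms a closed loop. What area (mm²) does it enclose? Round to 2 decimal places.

90.82 mm²

Apply the shoelace formula to the sequence of (X, Y) vertices; enclosed area = 90.82 mm².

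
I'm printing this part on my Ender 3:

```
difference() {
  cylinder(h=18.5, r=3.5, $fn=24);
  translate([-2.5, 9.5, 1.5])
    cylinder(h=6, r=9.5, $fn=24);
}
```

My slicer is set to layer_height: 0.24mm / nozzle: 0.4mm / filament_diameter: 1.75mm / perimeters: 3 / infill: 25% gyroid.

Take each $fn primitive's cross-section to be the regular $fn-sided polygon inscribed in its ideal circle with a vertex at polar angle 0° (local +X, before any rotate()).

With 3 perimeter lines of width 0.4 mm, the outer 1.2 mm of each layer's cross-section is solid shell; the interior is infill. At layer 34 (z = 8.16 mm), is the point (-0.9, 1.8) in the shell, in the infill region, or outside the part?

At z = 8.16 mm: the r=3.5 cylinder contributes a regular 24-gon of circumradius 3.5; the cylinder at (-2.5, 9.5) is not intersected at this z (z outside [1.5, 7.5]); Subtracting the remaining from the first: none of the subtracted shapes is present at this height, so the r=3.5 cylinder is unchanged — 1 connected region. Overall, the cross-section is a single solid region. The nearest boundary edge runs (-0.91, 3.38)→(-1.75, 3.03); distance from the point to it = 1.46 mm. The point is inside the cross-section and 1.46 mm from the nearest boundary — more than the 1.2 mm shell width (3 × 0.4), so it's in the infill interior.

infill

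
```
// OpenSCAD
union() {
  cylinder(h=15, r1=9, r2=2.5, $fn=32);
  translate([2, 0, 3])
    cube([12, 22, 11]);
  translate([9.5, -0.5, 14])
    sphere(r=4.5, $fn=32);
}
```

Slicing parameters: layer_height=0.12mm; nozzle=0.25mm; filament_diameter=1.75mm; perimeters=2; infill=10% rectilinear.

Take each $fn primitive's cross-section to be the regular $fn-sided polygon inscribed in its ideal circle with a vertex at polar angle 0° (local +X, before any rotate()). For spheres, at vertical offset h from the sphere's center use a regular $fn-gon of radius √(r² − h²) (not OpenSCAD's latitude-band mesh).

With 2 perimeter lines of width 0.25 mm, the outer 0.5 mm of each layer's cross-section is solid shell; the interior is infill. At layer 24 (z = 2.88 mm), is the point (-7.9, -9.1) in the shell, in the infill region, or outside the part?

At z = 2.88 mm: the cone contributes a regular 32-gon of circumradius 7.752 (interpolated between r1=9 and r2=2.5 at t=0.192); the cube at (2, 0) is not intersected at this z (z outside [3, 14]); the sphere at (9.5, -0.5) does not reach this height (|z−center|=11.120 > r=4.5); Combining (union): only the cone is present, so the union is just that shape — 1 connected region. Overall, the cross-section is a single solid region. The nearest boundary edge runs (-5.48, -5.48)→(-4.31, -6.45); distance from the point to it = 4.33 mm. The point is not inside any of the regions above, so it lies outside the cross-section (4.33 mm from the nearest boundary).

outside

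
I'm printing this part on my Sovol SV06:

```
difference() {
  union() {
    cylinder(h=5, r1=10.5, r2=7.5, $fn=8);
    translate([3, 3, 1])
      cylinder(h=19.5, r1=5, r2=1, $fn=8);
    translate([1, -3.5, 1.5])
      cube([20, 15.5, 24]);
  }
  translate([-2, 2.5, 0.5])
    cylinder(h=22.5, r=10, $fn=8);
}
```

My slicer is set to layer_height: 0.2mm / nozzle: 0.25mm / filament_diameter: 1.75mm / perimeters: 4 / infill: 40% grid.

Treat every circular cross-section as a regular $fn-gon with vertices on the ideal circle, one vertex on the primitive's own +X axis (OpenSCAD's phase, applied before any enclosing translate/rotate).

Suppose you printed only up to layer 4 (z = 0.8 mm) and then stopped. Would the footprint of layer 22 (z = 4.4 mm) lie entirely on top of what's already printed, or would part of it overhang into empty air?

Compare the two slices. At z = 0.8: the cone contributes a regular 8-gon of circumradius 10.020 (interpolated between r1=10.5 and r2=7.5 at t=0.160) (area = (8/2)·10.020²·sin(360°/8) = 283.98 mm²); the cone at (3, 3) is not intersected at this z (z outside [1, 20.5]); the cube at (1, -3.5) is not intersected at this z (z outside [1.5, 25.5]); Combining (union): only the cone is present, so the union is just that shape — area = 283.98 mm²; the cylinder at (-2, 2.5): section is a regular 8-gon, circumradius r=10 (area = (8/2)·10.000²·sin(360°/8) = 282.84 mm²); Subtracting the remaining from the first: starting from that combined region (283.98 mm²), the r=10 cylinder at (-2, 2.5) partially overlaps it — only the 221.65 mm² overlap (of its 282.84 mm²) is removed, clipping the outline — area = 62.32 mm². At z = 4.4: the cone contributes a regular 8-gon of circumradius 7.860 (interpolated between r1=10.5 and r2=7.5 at t=0.880) (area = (8/2)·7.860²·sin(360°/8) = 174.74 mm²); the cone at (3, 3): at t=0.174 of its height the radius interpolates to r₁+(r₂−r₁)t = 4.303, giving a regular 8-gon of that circumradius (area = (8/2)·4.303²·sin(360°/8) = 52.36 mm²); the 20×15.5 cube at (1, -3.5) contributes its full rectangle (area 310.00 mm²); Combining (union): the regions partially overlap — summed areas 537.10 mm² minus the doubly-counted overlap 109.86 mm² gives 427.23 mm² — area = 427.23 mm²; the r=10 cylinder at (-2, 2.5) contributes a regular 8-gon of circumradius 10 (area = (8/2)·10.000²·sin(360°/8) = 282.84 mm²); After the difference (first − rest): starting from that combined region (427.23 mm²), the r=10 cylinder at (-2, 2.5) partially overlaps it — only the 185.78 mm² overlap (of its 282.84 mm²) is removed, clipping the outline — area = 241.45 mm². Checking containment: at z = 4.4 the cross-section extends beyond the z = 0.8 cross-section by about 212.38 mm².

part overhangs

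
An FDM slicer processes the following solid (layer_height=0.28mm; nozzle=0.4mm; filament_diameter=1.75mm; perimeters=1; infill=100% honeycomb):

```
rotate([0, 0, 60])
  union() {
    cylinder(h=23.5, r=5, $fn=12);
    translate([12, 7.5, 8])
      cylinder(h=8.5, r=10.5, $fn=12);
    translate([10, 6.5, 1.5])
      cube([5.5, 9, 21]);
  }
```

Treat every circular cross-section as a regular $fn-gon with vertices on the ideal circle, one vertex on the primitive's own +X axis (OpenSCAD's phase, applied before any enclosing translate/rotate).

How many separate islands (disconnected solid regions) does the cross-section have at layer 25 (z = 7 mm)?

At z = 7 mm: the r=5 cylinder gives a regular 12-gon of circumradius 5 (constant along its height); the cylinder at (12, 7.5) does not reach this height (z outside [8, 16.5]); the cube at (10, 6.5) (footprint 5.5×9) is included at this height; Combining (union): the 2 present regions are separate (no shared area or edge), so areas and boundary lengths simply add and each stays a separate island — 2 connected regions; (whole slice rotated 60° about Z — lengths, areas and connectivity unchanged). Overall, the cross-section has 2 separate islands. Island count = 2.

2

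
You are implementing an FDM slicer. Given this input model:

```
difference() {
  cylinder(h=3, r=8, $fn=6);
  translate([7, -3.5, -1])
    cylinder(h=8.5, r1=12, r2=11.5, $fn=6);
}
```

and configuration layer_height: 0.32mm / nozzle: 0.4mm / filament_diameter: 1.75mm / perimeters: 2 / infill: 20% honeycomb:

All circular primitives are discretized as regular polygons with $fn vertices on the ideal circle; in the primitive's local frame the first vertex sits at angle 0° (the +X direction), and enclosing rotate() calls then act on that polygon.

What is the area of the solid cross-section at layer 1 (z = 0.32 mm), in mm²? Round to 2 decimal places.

50.02 mm²

At z = 0.32 mm: the r=8 cylinder gives a regular 6-gon of circumradius 8 (constant along its height) (area = (6/2)·8.000²·sin(360°/6) = 166.28 mm²); the cone at (7, -3.5) contributes a regular 6-gon of circumradius 11.922 (interpolated between r1=12 and r2=11.5 at t=0.155) (area = (6/2)·11.922²·sin(360°/6) = 369.30 mm²); Subtracting the remaining from the first: starting from the r=8 cylinder (166.28 mm²), the cone at (7, -3.5) partially overlaps it — only the 116.25 mm² overlap (of its 369.30 mm²) is removed, clipping the outline — area = 50.02 mm². Overall, the cross-section is a single solid region. Net area = 50.02 mm².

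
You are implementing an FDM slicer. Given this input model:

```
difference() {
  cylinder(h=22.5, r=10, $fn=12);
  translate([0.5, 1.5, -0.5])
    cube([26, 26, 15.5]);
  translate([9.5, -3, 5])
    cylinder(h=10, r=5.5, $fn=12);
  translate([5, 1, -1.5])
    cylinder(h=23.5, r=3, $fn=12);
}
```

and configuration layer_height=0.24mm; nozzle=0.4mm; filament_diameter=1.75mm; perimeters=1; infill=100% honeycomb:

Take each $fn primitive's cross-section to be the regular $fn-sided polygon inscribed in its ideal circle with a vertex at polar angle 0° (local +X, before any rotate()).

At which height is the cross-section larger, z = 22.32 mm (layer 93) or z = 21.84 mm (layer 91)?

layer 93 (z = 22.32 mm)

Layer 93 (z = 22.32): the cylinder: section is a regular 12-gon, circumradius r=10 (area = (12/2)·10.000²·sin(360°/12) = 300.00 mm²); the cube at (0.5, 1.5) is not intersected at this z (z outside [-0.5, 15]); the cylinder at (9.5, -3) does not reach this height (z outside [5, 15]); the cylinder at (5, 1) is not intersected at this z (z outside [-1.5, 22]); Subtracting the remaining from the first: none of the subtracted shapes is present at this height, so the r=10 cylinder is unchanged — area = 300.00 mm². So its area = 300.00 mm². Layer 91 (z = 21.84): the r=10 cylinder gives a regular 12-gon of circumradius 10 (constant along its height) (area = (12/2)·10.000²·sin(360°/12) = 300.00 mm²); the cube at (0.5, 1.5) does not reach this height (z outside [-0.5, 15]); the cylinder at (9.5, -3) is absent (z outside [5, 15]); the r=3 cylinder at (5, 1) contributes a regular 12-gon of circumradius 3 (area = (12/2)·3.000²·sin(360°/12) = 27.00 mm²); Taking the first minus the rest: starting from the r=10 cylinder (300.00 mm²), the r=3 cylinder at (5, 1) lies wholly inside it (removes its full 27.00 mm² and its 18.63 mm outline becomes a hole wall) — area = 273.00 mm². So its area = 273.00 mm². Layer 93 is larger (300.00 vs 273.00 mm²).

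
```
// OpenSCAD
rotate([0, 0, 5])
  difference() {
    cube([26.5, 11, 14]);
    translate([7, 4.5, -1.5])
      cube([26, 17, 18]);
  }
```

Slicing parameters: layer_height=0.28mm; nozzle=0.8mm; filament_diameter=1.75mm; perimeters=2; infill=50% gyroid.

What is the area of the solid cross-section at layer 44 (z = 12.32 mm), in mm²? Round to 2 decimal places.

164.75 mm²

At z = 12.32 mm: the cube (footprint 26.5×11) is included at this height (area 291.50 mm²); the cube at (7, 4.5) is present — its section is the full 26×17 rectangle (area 442.00 mm²); Taking the first minus the rest: starting from the 26.5×11 cube (291.50 mm²), the 26×17 cube at (7, 4.5) partially overlaps it — only the 126.75 mm² overlap (of its 442.00 mm²) is removed, clipping the outline — area = 164.75 mm²; (whole slice rotated 5° about Z — lengths, areas and connectivity unchanged). Overall, the cross-section is a single solid region. Net area = 164.75 mm².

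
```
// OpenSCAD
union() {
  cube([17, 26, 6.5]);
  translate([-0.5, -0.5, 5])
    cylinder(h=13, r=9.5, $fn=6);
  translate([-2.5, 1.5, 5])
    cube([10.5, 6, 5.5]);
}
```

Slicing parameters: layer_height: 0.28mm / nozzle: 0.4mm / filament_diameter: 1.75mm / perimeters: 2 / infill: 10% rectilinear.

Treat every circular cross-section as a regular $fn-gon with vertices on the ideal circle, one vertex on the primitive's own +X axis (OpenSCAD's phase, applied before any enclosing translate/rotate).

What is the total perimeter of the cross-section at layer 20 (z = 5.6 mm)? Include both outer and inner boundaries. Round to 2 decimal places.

113.39 mm

At z = 5.6 mm: the 17×26 cube contributes its full rectangle (perimeter 86.00 mm); the r=9.5 cylinder at (-0.5, -0.5) gives a regular 6-gon of circumradius 9.5 (constant along its height) (perimeter = 2·6·9.500·sin(180°/6) = 57.00 mm); the cube at (-2.5, 1.5) (footprint 10.5×6) is included at this height (perimeter 33.00 mm); Combining (union): the regions partially overlap (shared area 113.08 mm²), so the edge portions inside another operand are dropped and the merged outline is re-measured after clipping — boundary = 113.39 mm. Overall, the cross-section is a single solid region. Total boundary length (outer) = 113.39 mm.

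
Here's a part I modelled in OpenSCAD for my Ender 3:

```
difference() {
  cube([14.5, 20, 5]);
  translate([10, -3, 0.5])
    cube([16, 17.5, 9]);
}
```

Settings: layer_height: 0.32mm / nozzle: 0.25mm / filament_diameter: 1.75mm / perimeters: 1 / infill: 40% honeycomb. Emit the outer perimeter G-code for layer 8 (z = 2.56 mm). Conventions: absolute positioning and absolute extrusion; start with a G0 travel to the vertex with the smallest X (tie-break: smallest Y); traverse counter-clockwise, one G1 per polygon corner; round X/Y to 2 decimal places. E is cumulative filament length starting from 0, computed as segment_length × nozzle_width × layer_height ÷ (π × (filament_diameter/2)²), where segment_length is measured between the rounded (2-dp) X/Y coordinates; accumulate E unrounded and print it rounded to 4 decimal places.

At z = 2.56 mm: the cube is present — its section is the full 14.5×20 rectangle; the 16×17.5 cube at (10, -3) contributes its full rectangle; Taking the first minus the rest: starting from the 14.5×20 cube, the 16×17.5 cube at (10, -3) partially overlaps it — only the 65.25 mm² overlap (of its 280.00 mm²) is removed, clipping the outline — 1 connected region. The outline is a single polygon with 6 vertices. Extrusion per mm of travel: 0.25 × 0.32 / (π × 0.875²) = 0.033260. Accumulating E over each segment gives final E = 2.2949.

G0 X0.00 Y0.00 Z2.56
G1 X10.00 Y0.00 E0.3326
G1 X10.00 Y14.50 E0.8149
G1 X14.50 Y14.50 E0.9645
G1 X14.50 Y20.00 E1.1475
G1 X0.00 Y20.00 E1.6297
G1 X0.00 Y0.00 E2.2949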